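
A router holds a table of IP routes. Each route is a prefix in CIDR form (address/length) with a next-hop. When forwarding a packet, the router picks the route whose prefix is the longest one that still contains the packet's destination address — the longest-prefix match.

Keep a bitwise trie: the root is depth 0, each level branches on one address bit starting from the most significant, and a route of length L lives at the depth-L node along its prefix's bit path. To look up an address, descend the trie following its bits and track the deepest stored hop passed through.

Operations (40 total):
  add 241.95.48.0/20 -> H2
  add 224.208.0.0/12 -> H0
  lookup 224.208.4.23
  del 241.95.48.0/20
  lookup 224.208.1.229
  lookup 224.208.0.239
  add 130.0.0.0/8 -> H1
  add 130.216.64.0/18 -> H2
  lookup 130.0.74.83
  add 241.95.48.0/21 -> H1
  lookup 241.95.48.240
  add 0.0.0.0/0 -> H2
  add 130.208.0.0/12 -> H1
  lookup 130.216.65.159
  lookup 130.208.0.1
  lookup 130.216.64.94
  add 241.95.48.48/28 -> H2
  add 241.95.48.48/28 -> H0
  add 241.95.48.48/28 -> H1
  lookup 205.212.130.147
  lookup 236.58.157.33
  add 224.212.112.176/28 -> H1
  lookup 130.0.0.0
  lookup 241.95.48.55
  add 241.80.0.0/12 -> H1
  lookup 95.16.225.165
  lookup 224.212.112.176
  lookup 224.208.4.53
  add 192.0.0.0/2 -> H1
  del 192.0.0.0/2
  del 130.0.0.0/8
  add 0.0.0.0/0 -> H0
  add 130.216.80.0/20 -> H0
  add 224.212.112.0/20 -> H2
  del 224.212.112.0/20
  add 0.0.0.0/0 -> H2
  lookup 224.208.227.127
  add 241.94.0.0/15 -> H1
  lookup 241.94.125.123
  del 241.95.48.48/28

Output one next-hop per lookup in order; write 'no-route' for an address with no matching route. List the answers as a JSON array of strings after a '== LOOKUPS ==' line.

Apply in order:
  + 241.95.48.0/20 (H2) depth=20
  + 224.208.0.0/12 (H0) depth=12
  Q 224.208.4.23: descend 111000001101 ; hops seen [H0] ; pick H0
  - 241.95.48.0/20 clear@20
  Q 224.208.1.229: descend 111000001101 ; hops seen [H0] ; pick H0
  Q 224.208.0.239: descend 111000001101 ; hops seen [H0] ; pick H0
  + 130.0.0.0/8 (H1) depth=8
  + 130.216.64.0/18 (H2) depth=18
  Q 130.0.74.83: descend 10000010 ; hops seen [H1] ; pick H1
  + 241.95.48.0/21 (H1) depth=21
  Q 241.95.48.240: descend 111100010101111100110 ; hops seen [H1] ; pick H1
  + 0.0.0.0/0 (H2) depth=0
  + 130.208.0.0/12 (H1) depth=12
  Q 130.216.65.159: descend 100000101101100001 ; hops seen [H2,H1,H1,H2] ; pick H2
  Q 130.208.0.1: descend 100000101101 ; hops seen [H2,H1,H1] ; pick H1
  Q 130.216.64.94: descend 100000101101100001 ; hops seen [H2,H1,H1,H2] ; pick H2
  + 241.95.48.48/28 (H2) depth=28
  + 241.95.48.48/28 (H0) depth=28
  + 241.95.48.48/28 (H1) depth=28
  Q 205.212.130.147: descend 11 ; hops seen [H2] ; pick H2
  Q 236.58.157.33: descend 1110 ; hops seen [H2] ; pick H2
  + 224.212.112.176/28 (H1) depth=28
  Q 130.0.0.0: descend 10000010 ; hops seen [H2,H1] ; pick H1
  Q 241.95.48.55: descend 1111000101011111001100000011 ; hops seen [H2,H1,H1] ; pick H1
  + 241.80.0.0/12 (H1) depth=12
  Q 95.16.225.165: descend ε ; hops seen [H2] ; pick H2
  Q 224.212.112.176: descend 1110000011010100011100001011 ; hops seen [H2,H0,H1] ; pick H1
  Q 224.208.4.53: descend 1110000011010 ; hops seen [H2,H0] ; pick H0
  + 192.0.0.0/2 (H1) depth=2
  - 192.0.0.0/2 clear@2
  - 130.0.0.0/8 clear@8
  + 0.0.0.0/0 (H0) depth=0
  + 130.216.80.0/20 (H0) depth=20
  + 224.212.112.0/20 (H2) depth=20
  - 224.212.112.0/20 clear@20
  + 0.0.0.0/0 (H2) depth=0
  Q 224.208.227.127: descend 1110000011010 ; hops seen [H2,H0] ; pick H0
  + 241.94.0.0/15 (H1) depth=15
  Q 241.94.125.123: descend 111100010101111 ; hops seen [H2,H1,H1] ; pick H1
  - 241.95.48.48/28 clear@28

== LOOKUPS ==
["H0","H0","H0","H1","H1","H2","H1","H2","H2","H2","H1","H1","H2","H1","H0","H0","H1"]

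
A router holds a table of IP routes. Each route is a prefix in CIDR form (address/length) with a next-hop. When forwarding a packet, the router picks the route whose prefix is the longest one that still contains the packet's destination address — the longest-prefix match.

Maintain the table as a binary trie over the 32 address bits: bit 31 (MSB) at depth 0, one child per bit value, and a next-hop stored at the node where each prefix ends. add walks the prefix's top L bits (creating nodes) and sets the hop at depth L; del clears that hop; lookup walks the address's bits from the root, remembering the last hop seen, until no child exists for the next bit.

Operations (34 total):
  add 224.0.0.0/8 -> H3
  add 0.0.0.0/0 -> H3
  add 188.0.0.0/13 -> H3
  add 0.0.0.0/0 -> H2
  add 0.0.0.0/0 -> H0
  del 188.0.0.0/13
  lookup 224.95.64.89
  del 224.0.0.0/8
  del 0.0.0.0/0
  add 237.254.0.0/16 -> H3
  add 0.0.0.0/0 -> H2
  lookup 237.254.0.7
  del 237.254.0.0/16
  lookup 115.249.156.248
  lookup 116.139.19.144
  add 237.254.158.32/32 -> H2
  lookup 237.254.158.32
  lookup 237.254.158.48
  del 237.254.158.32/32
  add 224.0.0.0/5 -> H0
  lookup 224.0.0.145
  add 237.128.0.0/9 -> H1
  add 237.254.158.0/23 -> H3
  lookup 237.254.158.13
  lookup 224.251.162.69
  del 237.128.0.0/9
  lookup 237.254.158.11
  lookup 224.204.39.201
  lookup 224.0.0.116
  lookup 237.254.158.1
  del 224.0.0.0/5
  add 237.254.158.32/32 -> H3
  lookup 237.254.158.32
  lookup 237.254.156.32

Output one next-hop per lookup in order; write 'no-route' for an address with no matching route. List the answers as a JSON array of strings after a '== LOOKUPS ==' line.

Trace:
  + 224.0.0.0/8 (H3) depth=8
  + 0.0.0.0/0 (H3) depth=0
  + 188.0.0.0/13 (H3) depth=13
  + 0.0.0.0/0 (H2) depth=0
  + 0.0.0.0/0 (H0) depth=0
  - 188.0.0.0/13 clear@13
  ? 224.95.64.89  path d0:H0→d1:-→d2:-→d3:-→d4:-→d5:-→d6:-→d7:-→d8:H3  best=H3
  - 224.0.0.0/8 clear@8
  - 0.0.0.0/0 clear@0
  + 237.254.0.0/16 (H3) depth=16
  + 0.0.0.0/0 (H2) depth=0
  ? 237.254.0.7  path d0:H2→d1:-→d2:-→d3:-→d4:-→d5:-→d6:-→d7:-→d8:-→d9:-→d10:-→d11:-→d12:-→d13:-→d14:-→d15:-→d16:H3  best=H3
  - 237.254.0.0/16 clear@16
  ? 115.249.156.248  path d0:H2  best=H2
  ? 116.139.19.144  path d0:H2  best=H2
  + 237.254.158.32/32 (H2) depth=32
  ? 237.254.158.32  path d0:H2→d1:-→d2:-→d3:-→d4:-→d5:-→d6:-→d7:-→d8:-→d9:-→d10:-→d11:-→d12:-→d13:-→d14:-→d15:-→d16:-→d17:-→d18:-→d19:-→d20:-→d21:-→d22:-→d23:-→d24:-→d25:-→d26:-→d27:-→d28:-→d29:-→d30:-→d31:-→d32:H2  best=H2
  ? 237.254.158.48  path d0:H2→d1:-→d2:-→d3:-→d4:-→d5:-→d6:-→d7:-→d8:-→d9:-→d10:-→d11:-→d12:-→d13:-→d14:-→d15:-→d16:-→d17:-→d18:-→d19:-→d20:-→d21:-→d22:-→d23:-→d24:-→d25:-→d26:-→d27:-  best=H2
  - 237.254.158.32/32 clear@32
  + 224.0.0.0/5 (H0) depth=5
  ? 224.0.0.145  path d0:H2→d1:-→d2:-→d3:-→d4:-→d5:H0→d6:-→d7:-→d8:-  best=H0
  + 237.128.0.0/9 (H1) depth=9
  + 237.254.158.0/23 (H3) depth=23
  ? 237.254.158.13  path d0:H2→d1:-→d2:-→d3:-→d4:-→d5:-→d6:-→d7:-→d8:-→d9:H1→d10:-→d11:-→d12:-→d13:-→d14:-→d15:-→d16:-→d17:-→d18:-→d19:-→d20:-→d21:-→d22:-→d23:H3→d24:-→d25:-→d26:-  best=H3
  ? 224.251.162.69  path d0:H2→d1:-→d2:-→d3:-→d4:-→d5:H0→d6:-→d7:-→d8:-  best=H0
  - 237.128.0.0/9 clear@9
  ? 237.254.158.11  path d0:H2→d1:-→d2:-→d3:-→d4:-→d5:-→d6:-→d7:-→d8:-→d9:-→d10:-→d11:-→d12:-→d13:-→d14:-→d15:-→d16:-→d17:-→d18:-→d19:-→d20:-→d21:-→d22:-→d23:H3→d24:-→d25:-→d26:-  best=H3
  ? 224.204.39.201  path d0:H2→d1:-→d2:-→d3:-→d4:-→d5:H0→d6:-→d7:-→d8:-  best=H0
  ? 224.0.0.116  path d0:H2→d1:-→d2:-→d3:-→d4:-→d5:H0→d6:-→d7:-→d8:-  best=H0
  ? 237.254.158.1  path d0:H2→d1:-→d2:-→d3:-→d4:-→d5:-→d6:-→d7:-→d8:-→d9:-→d10:-→d11:-→d12:-→d13:-→d14:-→d15:-→d16:-→d17:-→d18:-→d19:-→d20:-→d21:-→d22:-→d23:H3→d24:-→d25:-→d26:-  best=H3
  - 224.0.0.0/5 clear@5
  + 237.254.158.32/32 (H3) depth=32
  ? 237.254.158.32  path d0:H2→d1:-→d2:-→d3:-→d4:-→d5:-→d6:-→d7:-→d8:-→d9:-→d10:-→d11:-→d12:-→d13:-→d14:-→d15:-→d16:-→d17:-→d18:-→d19:-→d20:-→d21:-→d22:-→d23:H3→d24:-→d25:-→d26:-→d27:-→d28:-→d29:-→d30:-→d31:-→d32:H3  best=H3
  ? 237.254.156.32  path d0:H2→d1:-→d2:-→d3:-→d4:-→d5:-→d6:-→d7:-→d8:-→d9:-→d10:-→d11:-→d12:-→d13:-→d14:-→d15:-→d16:-→d17:-→d18:-→d19:-→d20:-→d21:-→d22:-  best=H2

== LOOKUPS ==
["H3","H3","H2","H2","H2","H2","H0","H3","H0","H3","H0","H0","H3","H3","H2"]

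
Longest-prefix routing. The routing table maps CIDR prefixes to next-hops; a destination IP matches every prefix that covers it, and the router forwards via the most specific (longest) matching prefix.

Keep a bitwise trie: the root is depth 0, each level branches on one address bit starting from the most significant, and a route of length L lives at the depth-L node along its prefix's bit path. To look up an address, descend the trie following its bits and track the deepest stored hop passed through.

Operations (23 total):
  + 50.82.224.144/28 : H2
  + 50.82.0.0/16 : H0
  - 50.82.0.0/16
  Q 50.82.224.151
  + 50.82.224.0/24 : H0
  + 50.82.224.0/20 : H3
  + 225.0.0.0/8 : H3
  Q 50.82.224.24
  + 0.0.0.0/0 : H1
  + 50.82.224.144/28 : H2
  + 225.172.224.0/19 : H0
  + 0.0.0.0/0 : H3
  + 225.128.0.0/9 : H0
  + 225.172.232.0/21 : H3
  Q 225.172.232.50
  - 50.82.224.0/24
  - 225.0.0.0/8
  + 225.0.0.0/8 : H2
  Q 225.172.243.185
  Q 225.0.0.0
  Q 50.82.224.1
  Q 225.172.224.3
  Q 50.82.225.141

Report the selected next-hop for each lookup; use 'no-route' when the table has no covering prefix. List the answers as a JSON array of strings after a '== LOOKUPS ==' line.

Process each operation:
  add 50.82.224.144/28 -> H2 at depth 28
  add 50.82.0.0/16 -> H0 at depth 16
  - 50.82.0.0/16 clear@16
  Q 50.82.224.151: descend 0011001001010010111000001001 ; hops seen [H2] ; pick H2
  add 50.82.224.0/24 -> H0 at depth 24
  add 50.82.224.0/20 -> H3 at depth 20
  add 225.0.0.0/8 -> H3 at depth 8
  Q 50.82.224.24: descend 001100100101001011100000 ; hops seen [H3,H0] ; pick H0
  add 0.0.0.0/0 -> H1 at depth 0
  add 50.82.224.144/28 -> H2 at depth 28
  add 225.172.224.0/19 -> H0 at depth 19
  add 0.0.0.0/0 -> H3 at depth 0
  add 225.128.0.0/9 -> H0 at depth 9
  add 225.172.232.0/21 -> H3 at depth 21
  Q 225.172.232.50: descend 111000011010110011101 ; hops seen [H3,H3,H0,H0,H3] ; pick H3
  - 50.82.224.0/24 clear@24
  - 225.0.0.0/8 clear@8
  add 225.0.0.0/8 -> H2 at depth 8
  Q 225.172.243.185: descend 1110000110101100111 ; hops seen [H3,H2,H0,H0] ; pick H0
  Q 225.0.0.0: descend 11100001 ; hops seen [H3,H2] ; pick H2
  Q 50.82.224.1: descend 001100100101001011100000 ; hops seen [H3,H3] ; pick H3
  Q 225.172.224.3: descend 11100001101011001110 ; hops seen [H3,H2,H0,H0] ; pick H0
  Q 50.82.225.141: descend 00110010010100101110000 ; hops seen [H3,H3] ; pick H3

== LOOKUPS ==
["H2","H0","H3","H0","H2","H3","H0","H3"]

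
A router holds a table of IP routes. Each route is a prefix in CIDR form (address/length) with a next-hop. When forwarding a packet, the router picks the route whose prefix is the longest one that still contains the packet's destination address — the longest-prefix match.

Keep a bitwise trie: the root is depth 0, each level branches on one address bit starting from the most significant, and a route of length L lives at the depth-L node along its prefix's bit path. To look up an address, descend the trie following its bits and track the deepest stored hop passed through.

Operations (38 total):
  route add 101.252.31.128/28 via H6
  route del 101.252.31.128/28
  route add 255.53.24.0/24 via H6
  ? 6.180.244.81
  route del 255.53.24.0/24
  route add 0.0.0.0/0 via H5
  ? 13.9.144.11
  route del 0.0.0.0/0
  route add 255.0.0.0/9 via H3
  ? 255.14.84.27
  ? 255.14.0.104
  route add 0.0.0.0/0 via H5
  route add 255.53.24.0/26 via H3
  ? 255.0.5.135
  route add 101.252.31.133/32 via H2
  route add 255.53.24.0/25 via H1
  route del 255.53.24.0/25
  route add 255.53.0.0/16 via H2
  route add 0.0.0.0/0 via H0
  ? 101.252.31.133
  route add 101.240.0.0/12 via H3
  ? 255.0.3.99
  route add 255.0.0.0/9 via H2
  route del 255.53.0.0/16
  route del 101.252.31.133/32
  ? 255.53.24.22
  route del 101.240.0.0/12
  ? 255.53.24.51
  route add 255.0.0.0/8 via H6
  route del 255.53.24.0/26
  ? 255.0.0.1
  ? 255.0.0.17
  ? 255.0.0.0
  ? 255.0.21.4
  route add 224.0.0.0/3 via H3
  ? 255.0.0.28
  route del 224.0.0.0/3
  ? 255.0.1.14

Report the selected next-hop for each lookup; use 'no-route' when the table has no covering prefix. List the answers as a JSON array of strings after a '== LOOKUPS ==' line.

Trace:
  add 101.252.31.128/28 -> H6 at depth 28
  - 101.252.31.128/28 clear@28
  add 255.53.24.0/24 -> H6 at depth 24
  lookup 6.180.244.81: bits 0 walk d0:-→d1:- -> no-route
  - 255.53.24.0/24 clear@24
  add 0.0.0.0/0 -> H5 at depth 0
  lookup 13.9.144.11: bits 0 walk d0:H5→d1:- -> H5
  - 0.0.0.0/0 clear@0
  add 255.0.0.0/9 -> H3 at depth 9
  lookup 255.14.84.27: bits 1111111100 walk d0:-→d1:-→d2:-→d3:-→d4:-→d5:-→d6:-→d7:-→d8:-→d9:H3→d10:- -> H3
  lookup 255.14.0.104: bits 1111111100 walk d0:-→d1:-→d2:-→d3:-→d4:-→d5:-→d6:-→d7:-→d8:-→d9:H3→d10:- -> H3
  add 0.0.0.0/0 -> H5 at depth 0
  add 255.53.24.0/26 -> H3 at depth 26
  lookup 255.0.5.135: bits 1111111100 walk d0:H5→d1:-→d2:-→d3:-→d4:-→d5:-→d6:-→d7:-→d8:-→d9:H3→d10:- -> H3
  add 101.252.31.133/32 -> H2 at depth 32
  add 255.53.24.0/25 -> H1 at depth 25
  - 255.53.24.0/25 clear@25
  add 255.53.0.0/16 -> H2 at depth 16
  add 0.0.0.0/0 -> H0 at depth 0
  lookup 101.252.31.133: bits 01100101111111000001111110000101 walk d0:H0→d1:-→d2:-→d3:-→d4:-→d5:-→d6:-→d7:-→d8:-→d9:-→d10:-→d11:-→d12:-→d13:-→d14:-→d15:-→d16:-→d17:-→d18:-→d19:-→d20:-→d21:-→d22:-→d23:-→d24:-→d25:-→d26:-→d27:-→d28:-→d29:-→d30:-→d31:-→d32:H2 -> H2
  add 101.240.0.0/12 -> H3 at depth 12
  lookup 255.0.3.99: bits 1111111100 walk d0:H0→d1:-→d2:-→d3:-→d4:-→d5:-→d6:-→d7:-→d8:-→d9:H3→d10:- -> H3
  add 255.0.0.0/9 -> H2 at depth 9
  - 255.53.0.0/16 clear@16
  - 101.252.31.133/32 clear@32
  lookup 255.53.24.22: bits 11111111001101010001100000 walk d0:H0→d1:-→d2:-→d3:-→d4:-→d5:-→d6:-→d7:-→d8:-→d9:H2→d10:-→d11:-→d12:-→d13:-→d14:-→d15:-→d16:-→d17:-→d18:-→d19:-→d20:-→d21:-→d22:-→d23:-→d24:-→d25:-→d26:H3 -> H3
  - 101.240.0.0/12 clear@12
  lookup 255.53.24.51: bits 11111111001101010001100000 walk d0:H0→d1:-→d2:-→d3:-→d4:-→d5:-→d6:-→d7:-→d8:-→d9:H2→d10:-→d11:-→d12:-→d13:-→d14:-→d15:-→d16:-→d17:-→d18:-→d19:-→d20:-→d21:-→d22:-→d23:-→d24:-→d25:-→d26:H3 -> H3
  add 255.0.0.0/8 -> H6 at depth 8
  - 255.53.24.0/26 clear@26
  lookup 255.0.0.1: bits 1111111100 walk d0:H0→d1:-→d2:-→d3:-→d4:-→d5:-→d6:-→d7:-→d8:H6→d9:H2→d10:- -> H2
  lookup 255.0.0.17: bits 1111111100 walk d0:H0→d1:-→d2:-→d3:-→d4:-→d5:-→d6:-→d7:-→d8:H6→d9:H2→d10:- -> H2
  lookup 255.0.0.0: bits 1111111100 walk d0:H0→d1:-→d2:-→d3:-→d4:-→d5:-→d6:-→d7:-→d8:H6→d9:H2→d10:- -> H2
  lookup 255.0.21.4: bits 1111111100 walk d0:H0→d1:-→d2:-→d3:-→d4:-→d5:-→d6:-→d7:-→d8:H6→d9:H2→d10:- -> H2
  add 224.0.0.0/3 -> H3 at depth 3
  lookup 255.0.0.28: bits 1111111100 walk d0:H0→d1:-→d2:-→d3:H3→d4:-→d5:-→d6:-→d7:-→d8:H6→d9:H2→d10:- -> H2
  - 224.0.0.0/3 clear@3
  lookup 255.0.1.14: bits 1111111100 walk d0:H0→d1:-→d2:-→d3:-→d4:-→d5:-→d6:-→d7:-→d8:H6→d9:H2→d10:- -> H2

== LOOKUPS ==
["no-route","H5","H3","H3","H3","H2","H3","H3","H3","H2","H2","H2","H2","H2","H2"]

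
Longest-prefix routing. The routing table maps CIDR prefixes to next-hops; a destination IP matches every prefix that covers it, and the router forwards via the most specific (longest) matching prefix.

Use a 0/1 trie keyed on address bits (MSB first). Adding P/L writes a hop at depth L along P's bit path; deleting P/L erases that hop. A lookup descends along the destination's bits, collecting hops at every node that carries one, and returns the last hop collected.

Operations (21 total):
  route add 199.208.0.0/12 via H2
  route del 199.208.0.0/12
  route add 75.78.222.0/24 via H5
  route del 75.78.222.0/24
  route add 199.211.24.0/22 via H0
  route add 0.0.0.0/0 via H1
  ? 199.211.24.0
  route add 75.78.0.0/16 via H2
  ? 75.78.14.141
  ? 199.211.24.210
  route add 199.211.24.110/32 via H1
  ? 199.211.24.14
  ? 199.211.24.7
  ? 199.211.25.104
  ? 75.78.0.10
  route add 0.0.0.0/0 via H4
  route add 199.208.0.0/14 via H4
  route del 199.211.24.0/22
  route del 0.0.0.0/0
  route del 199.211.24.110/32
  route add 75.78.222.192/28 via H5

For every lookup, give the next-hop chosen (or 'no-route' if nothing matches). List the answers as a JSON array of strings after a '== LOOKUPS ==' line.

Apply in order:
  add 199.208.0.0/12 -> H2 at depth 12
  del 199.208.0.0/12 (clear depth 12)
  add 75.78.222.0/24 -> H5 at depth 24
  del 75.78.222.0/24 (clear depth 24)
  add 199.211.24.0/22 -> H0 at depth 22
  add 0.0.0.0/0 -> H1 at depth 0
  lookup 199.211.24.0: bits 1100011111010011000110 walk d0:H1→d1:-→d2:-→d3:-→d4:-→d5:-→d6:-→d7:-→d8:-→d9:-→d10:-→d11:-→d12:-→d13:-→d14:-→d15:-→d16:-→d17:-→d18:-→d19:-→d20:-→d21:-→d22:H0 -> H0
  add 75.78.0.0/16 -> H2 at depth 16
  lookup 75.78.14.141: bits 0100101101001110 walk d0:H1→d1:-→d2:-→d3:-→d4:-→d5:-→d6:-→d7:-→d8:-→d9:-→d10:-→d11:-→d12:-→d13:-→d14:-→d15:-→d16:H2 -> H2
  lookup 199.211.24.210: bits 1100011111010011000110 walk d0:H1→d1:-→d2:-→d3:-→d4:-→d5:-→d6:-→d7:-→d8:-→d9:-→d10:-→d11:-→d12:-→d13:-→d14:-→d15:-→d16:-→d17:-→d18:-→d19:-→d20:-→d21:-→d22:H0 -> H0
  add 199.211.24.110/32 -> H1 at depth 32
  lookup 199.211.24.14: bits 1100011111010011000110000 walk d0:H1→d1:-→d2:-→d3:-→d4:-→d5:-→d6:-→d7:-→d8:-→d9:-→d10:-→d11:-→d12:-→d13:-→d14:-→d15:-→d16:-→d17:-→d18:-→d19:-→d20:-→d21:-→d22:H0→d23:-→d24:-→d25:- -> H0
  lookup 199.211.24.7: bits 1100011111010011000110000 walk d0:H1→d1:-→d2:-→d3:-→d4:-→d5:-→d6:-→d7:-→d8:-→d9:-→d10:-→d11:-→d12:-→d13:-→d14:-→d15:-→d16:-→d17:-→d18:-→d19:-→d20:-→d21:-→d22:H0→d23:-→d24:-→d25:- -> H0
  lookup 199.211.25.104: bits 11000111110100110001100 walk d0:H1→d1:-→d2:-→d3:-→d4:-→d5:-→d6:-→d7:-→d8:-→d9:-→d10:-→d11:-→d12:-→d13:-→d14:-→d15:-→d16:-→d17:-→d18:-→d19:-→d20:-→d21:-→d22:H0→d23:- -> H0
  lookup 75.78.0.10: bits 0100101101001110 walk d0:H1→d1:-→d2:-→d3:-→d4:-→d5:-→d6:-→d7:-→d8:-→d9:-→d10:-→d11:-→d12:-→d13:-→d14:-→d15:-→d16:H2 -> H2
  add 0.0.0.0/0 -> H4 at depth 0
  add 199.208.0.0/14 -> H4 at depth 14
  del 199.211.24.0/22 (clear depth 22)
  del 0.0.0.0/0 (clear depth 0)
  del 199.211.24.110/32 (clear depth 32)
  add 75.78.222.192/28 -> H5 at depth 28

== LOOKUPS ==
["H0","H2","H0","H0","H0","H0","H2"]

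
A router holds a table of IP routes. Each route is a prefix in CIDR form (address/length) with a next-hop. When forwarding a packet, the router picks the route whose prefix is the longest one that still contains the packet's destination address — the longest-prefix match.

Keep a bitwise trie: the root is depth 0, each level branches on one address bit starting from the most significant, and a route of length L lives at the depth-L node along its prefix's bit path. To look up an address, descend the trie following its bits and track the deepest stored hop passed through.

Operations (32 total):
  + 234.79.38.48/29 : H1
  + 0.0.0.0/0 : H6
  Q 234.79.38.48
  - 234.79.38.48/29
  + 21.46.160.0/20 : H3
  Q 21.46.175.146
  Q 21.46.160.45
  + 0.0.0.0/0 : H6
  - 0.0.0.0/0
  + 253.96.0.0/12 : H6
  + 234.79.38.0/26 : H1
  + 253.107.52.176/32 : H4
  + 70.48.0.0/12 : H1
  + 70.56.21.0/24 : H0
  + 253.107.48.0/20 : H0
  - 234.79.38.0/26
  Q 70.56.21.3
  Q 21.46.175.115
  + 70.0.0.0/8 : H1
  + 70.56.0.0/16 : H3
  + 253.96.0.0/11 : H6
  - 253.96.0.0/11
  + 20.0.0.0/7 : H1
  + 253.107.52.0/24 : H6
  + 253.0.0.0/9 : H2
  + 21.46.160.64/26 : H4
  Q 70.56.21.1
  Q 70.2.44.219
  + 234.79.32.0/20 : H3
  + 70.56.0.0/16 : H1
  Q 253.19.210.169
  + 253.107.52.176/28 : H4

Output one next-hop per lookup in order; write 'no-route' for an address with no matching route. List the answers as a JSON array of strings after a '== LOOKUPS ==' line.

Trace:
  + 234.79.38.48/29 (H1) depth=29
  + 0.0.0.0/0 (H6) depth=0
  ? 234.79.38.48  path d0:H6→d1:-→d2:-→d3:-→d4:-→d5:-→d6:-→d7:-→d8:-→d9:-→d10:-→d11:-→d12:-→d13:-→d14:-→d15:-→d16:-→d17:-→d18:-→d19:-→d20:-→d21:-→d22:-→d23:-→d24:-→d25:-→d26:-→d27:-→d28:-→d29:H1  best=H1
  - 234.79.38.48/29 clear@29
  + 21.46.160.0/20 (H3) depth=20
  ? 21.46.175.146  path d0:H6→d1:-→d2:-→d3:-→d4:-→d5:-→d6:-→d7:-→d8:-→d9:-→d10:-→d11:-→d12:-→d13:-→d14:-→d15:-→d16:-→d17:-→d18:-→d19:-→d20:H3  best=H3
  ? 21.46.160.45  path d0:H6→d1:-→d2:-→d3:-→d4:-→d5:-→d6:-→d7:-→d8:-→d9:-→d10:-→d11:-→d12:-→d13:-→d14:-→d15:-→d16:-→d17:-→d18:-→d19:-→d20:H3  best=H3
  + 0.0.0.0/0 (H6) depth=0
  - 0.0.0.0/0 clear@0
  + 253.96.0.0/12 (H6) depth=12
  + 234.79.38.0/26 (H1) depth=26
  + 253.107.52.176/32 (H4) depth=32
  + 70.48.0.0/12 (H1) depth=12
  + 70.56.21.0/24 (H0) depth=24
  + 253.107.48.0/20 (H0) depth=20
  - 234.79.38.0/26 clear@26
  ? 70.56.21.3  path d0:-→d1:-→d2:-→d3:-→d4:-→d5:-→d6:-→d7:-→d8:-→d9:-→d10:-→d11:-→d12:H1→d13:-→d14:-→d15:-→d16:-→d17:-→d18:-→d19:-→d20:-→d21:-→d22:-→d23:-→d24:H0  best=H0
  ? 21.46.175.115  path d0:-→d1:-→d2:-→d3:-→d4:-→d5:-→d6:-→d7:-→d8:-→d9:-→d10:-→d11:-→d12:-→d13:-→d14:-→d15:-→d16:-→d17:-→d18:-→d19:-→d20:H3  best=H3
  + 70.0.0.0/8 (H1) depth=8
  + 70.56.0.0/16 (H3) depth=16
  + 253.96.0.0/11 (H6) depth=11
  - 253.96.0.0/11 clear@11
  + 20.0.0.0/7 (H1) depth=7
  + 253.107.52.0/24 (H6) depth=24
  + 253.0.0.0/9 (H2) depth=9
  + 21.46.160.64/26 (H4) depth=26
  ? 70.56.21.1  path d0:-→d1:-→d2:-→d3:-→d4:-→d5:-→d6:-→d7:-→d8:H1→d9:-→d10:-→d11:-→d12:H1→d13:-→d14:-→d15:-→d16:H3→d17:-→d18:-→d19:-→d20:-→d21:-→d22:-→d23:-→d24:H0  best=H0
  ? 70.2.44.219  path d0:-→d1:-→d2:-→d3:-→d4:-→d5:-→d6:-→d7:-→d8:H1→d9:-→d10:-  best=H1
  + 234.79.32.0/20 (H3) depth=20
  + 70.56.0.0/16 (H1) depth=16
  ? 253.19.210.169  path d0:-→d1:-→d2:-→d3:-→d4:-→d5:-→d6:-→d7:-→d8:-→d9:H2  best=H2
  + 253.107.52.176/28 (H4) depth=28

== LOOKUPS ==
["H1","H3","H3","H0","H3","H0","H1","H2"]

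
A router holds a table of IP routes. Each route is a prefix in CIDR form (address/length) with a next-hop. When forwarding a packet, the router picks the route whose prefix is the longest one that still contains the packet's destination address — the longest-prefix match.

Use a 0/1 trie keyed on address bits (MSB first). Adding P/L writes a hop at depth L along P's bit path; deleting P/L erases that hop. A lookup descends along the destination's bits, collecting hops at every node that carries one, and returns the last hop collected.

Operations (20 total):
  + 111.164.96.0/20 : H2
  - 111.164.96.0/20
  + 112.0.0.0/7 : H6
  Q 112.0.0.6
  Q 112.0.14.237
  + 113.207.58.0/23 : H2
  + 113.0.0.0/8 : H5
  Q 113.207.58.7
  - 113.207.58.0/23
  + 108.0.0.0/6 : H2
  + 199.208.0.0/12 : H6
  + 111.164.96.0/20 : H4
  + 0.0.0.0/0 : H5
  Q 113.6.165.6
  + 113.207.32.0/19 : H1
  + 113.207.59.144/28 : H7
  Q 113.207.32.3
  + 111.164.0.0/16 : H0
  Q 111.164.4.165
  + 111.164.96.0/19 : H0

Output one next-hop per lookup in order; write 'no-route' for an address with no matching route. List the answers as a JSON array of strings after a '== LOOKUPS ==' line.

Apply in order:
  add 111.164.96.0/20 -> H2 at depth 20
  - 111.164.96.0/20 clear@20
  add 112.0.0.0/7 -> H6 at depth 7
  lookup 112.0.0.6: bits 0111000 walk d0:-→d1:-→d2:-→d3:-→d4:-→d5:-→d6:-→d7:H6 -> H6
  lookup 112.0.14.237: bits 0111000 walk d0:-→d1:-→d2:-→d3:-→d4:-→d5:-→d6:-→d7:H6 -> H6
  add 113.207.58.0/23 -> H2 at depth 23
  add 113.0.0.0/8 -> H5 at depth 8
  lookup 113.207.58.7: bits 01110001110011110011101 walk d0:-→d1:-→d2:-→d3:-→d4:-→d5:-→d6:-→d7:H6→d8:H5→d9:-→d10:-→d11:-→d12:-→d13:-→d14:-→d15:-→d16:-→d17:-→d18:-→d19:-→d20:-→d21:-→d22:-→d23:H2 -> H2
  - 113.207.58.0/23 clear@23
  add 108.0.0.0/6 -> H2 at depth 6
  add 199.208.0.0/12 -> H6 at depth 12
  add 111.164.96.0/20 -> H4 at depth 20
  add 0.0.0.0/0 -> H5 at depth 0
  lookup 113.6.165.6: bits 01110001 walk d0:H5→d1:-→d2:-→d3:-→d4:-→d5:-→d6:-→d7:H6→d8:H5 -> H5
  add 113.207.32.0/19 -> H1 at depth 19
  add 113.207.59.144/28 -> H7 at depth 28
  lookup 113.207.32.3: bits 0111000111001111001 walk d0:H5→d1:-→d2:-→d3:-→d4:-→d5:-→d6:-→d7:H6→d8:H5→d9:-→d10:-→d11:-→d12:-→d13:-→d14:-→d15:-→d16:-→d17:-→d18:-→d19:H1 -> H1
  add 111.164.0.0/16 -> H0 at depth 16
  lookup 111.164.4.165: bits 01101111101001000 walk d0:H5→d1:-→d2:-→d3:-→d4:-→d5:-→d6:H2→d7:-→d8:-→d9:-→d10:-→d11:-→d12:-→d13:-→d14:-→d15:-→d16:H0→d17:- -> H0
  add 111.164.96.0/19 -> H0 at depth 19

== LOOKUPS ==
["H6","H6","H2","H5","H1","H0"]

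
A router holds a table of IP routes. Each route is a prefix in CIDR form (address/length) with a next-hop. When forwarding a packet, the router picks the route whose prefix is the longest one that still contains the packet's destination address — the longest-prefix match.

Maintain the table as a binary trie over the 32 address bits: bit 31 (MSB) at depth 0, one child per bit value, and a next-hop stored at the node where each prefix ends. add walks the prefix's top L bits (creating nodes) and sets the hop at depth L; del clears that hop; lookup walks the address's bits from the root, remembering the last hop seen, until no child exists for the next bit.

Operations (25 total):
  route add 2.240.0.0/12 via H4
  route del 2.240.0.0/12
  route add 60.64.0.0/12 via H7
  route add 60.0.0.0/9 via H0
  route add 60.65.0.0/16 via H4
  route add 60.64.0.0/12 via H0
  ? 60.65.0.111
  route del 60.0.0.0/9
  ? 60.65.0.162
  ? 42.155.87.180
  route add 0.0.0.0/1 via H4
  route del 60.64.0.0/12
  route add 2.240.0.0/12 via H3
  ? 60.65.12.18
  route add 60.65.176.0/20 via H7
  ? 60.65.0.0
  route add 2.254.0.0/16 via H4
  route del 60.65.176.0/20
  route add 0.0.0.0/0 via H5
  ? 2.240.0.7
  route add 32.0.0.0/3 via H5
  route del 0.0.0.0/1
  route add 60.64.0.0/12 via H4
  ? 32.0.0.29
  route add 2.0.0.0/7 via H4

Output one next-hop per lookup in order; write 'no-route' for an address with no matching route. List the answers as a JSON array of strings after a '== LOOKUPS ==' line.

Apply in order:
  add 2.240.0.0/12 -> H4 at depth 12
  - 2.240.0.0/12 clear@12
  add 60.64.0.0/12 -> H7 at depth 12
  add 60.0.0.0/9 -> H0 at depth 9
  add 60.65.0.0/16 -> H4 at depth 16
  add 60.64.0.0/12 -> H0 at depth 12
  ? 60.65.0.111  path d0:-→d1:-→d2:-→d3:-→d4:-→d5:-→d6:-→d7:-→d8:-→d9:H0→d10:-→d11:-→d12:H0→d13:-→d14:-→d15:-→d16:H4  best=H4
  - 60.0.0.0/9 clear@9
  ? 60.65.0.162  path d0:-→d1:-→d2:-→d3:-→d4:-→d5:-→d6:-→d7:-→d8:-→d9:-→d10:-→d11:-→d12:H0→d13:-→d14:-→d15:-→d16:H4  best=H4
  ? 42.155.87.180  path d0:-→d1:-→d2:-→d3:-  best=no-route
  add 0.0.0.0/1 -> H4 at depth 1
  - 60.64.0.0/12 clear@12
  add 2.240.0.0/12 -> H3 at depth 12
  ? 60.65.12.18  path d0:-→d1:H4→d2:-→d3:-→d4:-→d5:-→d6:-→d7:-→d8:-→d9:-→d10:-→d11:-→d12:-→d13:-→d14:-→d15:-→d16:H4  best=H4
  add 60.65.176.0/20 -> H7 at depth 20
  ? 60.65.0.0  path d0:-→d1:H4→d2:-→d3:-→d4:-→d5:-→d6:-→d7:-→d8:-→d9:-→d10:-→d11:-→d12:-→d13:-→d14:-→d15:-→d16:H4  best=H4
  add 2.254.0.0/16 -> H4 at depth 16
  - 60.65.176.0/20 clear@20
  add 0.0.0.0/0 -> H5 at depth 0
  ? 2.240.0.7  path d0:H5→d1:H4→d2:-→d3:-→d4:-→d5:-→d6:-→d7:-→d8:-→d9:-→d10:-→d11:-→d12:H3  best=H3
  add 32.0.0.0/3 -> H5 at depth 3
  - 0.0.0.0/1 clear@1
  add 60.64.0.0/12 -> H4 at depth 12
  ? 32.0.0.29  path d0:H5→d1:-→d2:-→d3:H5  best=H5
  add 2.0.0.0/7 -> H4 at depth 7

== LOOKUPS ==
["H4","H4","no-route","H4","H4","H3","H5"]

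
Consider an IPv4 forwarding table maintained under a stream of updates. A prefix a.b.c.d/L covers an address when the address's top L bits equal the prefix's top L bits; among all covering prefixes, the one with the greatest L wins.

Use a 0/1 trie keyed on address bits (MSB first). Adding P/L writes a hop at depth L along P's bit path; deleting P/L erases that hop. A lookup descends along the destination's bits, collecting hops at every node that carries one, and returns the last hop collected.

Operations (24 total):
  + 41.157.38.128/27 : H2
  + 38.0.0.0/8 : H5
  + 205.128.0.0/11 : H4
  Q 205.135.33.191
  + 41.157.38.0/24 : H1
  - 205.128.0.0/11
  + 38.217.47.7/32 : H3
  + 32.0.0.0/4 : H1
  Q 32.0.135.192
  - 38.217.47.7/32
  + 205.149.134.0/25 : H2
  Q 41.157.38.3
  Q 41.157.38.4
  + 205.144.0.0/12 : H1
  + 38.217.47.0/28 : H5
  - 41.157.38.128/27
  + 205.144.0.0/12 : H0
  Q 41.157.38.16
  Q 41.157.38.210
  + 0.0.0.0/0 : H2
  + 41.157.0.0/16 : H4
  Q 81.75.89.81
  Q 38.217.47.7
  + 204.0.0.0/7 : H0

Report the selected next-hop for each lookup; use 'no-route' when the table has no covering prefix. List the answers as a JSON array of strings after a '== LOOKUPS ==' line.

Trace:
  add 41.157.38.128/27 -> H2 at depth 27
  add 38.0.0.0/8 -> H5 at depth 8
  add 205.128.0.0/11 -> H4 at depth 11
  Q 205.135.33.191: descend 11001101100 ; hops seen [H4] ; pick H4
  add 41.157.38.0/24 -> H1 at depth 24
  - 205.128.0.0/11 clear@11
  add 38.217.47.7/32 -> H3 at depth 32
  add 32.0.0.0/4 -> H1 at depth 4
  Q 32.0.135.192: descend 00100 ; hops seen [H1] ; pick H1
  - 38.217.47.7/32 clear@32
  add 205.149.134.0/25 -> H2 at depth 25
  Q 41.157.38.3: descend 001010011001110100100110 ; hops seen [H1,H1] ; pick H1
  Q 41.157.38.4: descend 001010011001110100100110 ; hops seen [H1,H1] ; pick H1
  add 205.144.0.0/12 -> H1 at depth 12
  add 38.217.47.0/28 -> H5 at depth 28
  - 41.157.38.128/27 clear@27
  add 205.144.0.0/12 -> H0 at depth 12
  Q 41.157.38.16: descend 001010011001110100100110 ; hops seen [H1,H1] ; pick H1
  Q 41.157.38.210: descend 0010100110011101001001101 ; hops seen [H1,H1] ; pick H1
  add 0.0.0.0/0 -> H2 at depth 0
  add 41.157.0.0/16 -> H4 at depth 16
  Q 81.75.89.81: descend 0 ; hops seen [H2] ; pick H2
  Q 38.217.47.7: descend 00100110110110010010111100000111 ; hops seen [H2,H1,H5,H5] ; pick H5
  add 204.0.0.0/7 -> H0 at depth 7

== LOOKUPS ==
["H4","H1","H1","H1","H1","H1","H2","H5"]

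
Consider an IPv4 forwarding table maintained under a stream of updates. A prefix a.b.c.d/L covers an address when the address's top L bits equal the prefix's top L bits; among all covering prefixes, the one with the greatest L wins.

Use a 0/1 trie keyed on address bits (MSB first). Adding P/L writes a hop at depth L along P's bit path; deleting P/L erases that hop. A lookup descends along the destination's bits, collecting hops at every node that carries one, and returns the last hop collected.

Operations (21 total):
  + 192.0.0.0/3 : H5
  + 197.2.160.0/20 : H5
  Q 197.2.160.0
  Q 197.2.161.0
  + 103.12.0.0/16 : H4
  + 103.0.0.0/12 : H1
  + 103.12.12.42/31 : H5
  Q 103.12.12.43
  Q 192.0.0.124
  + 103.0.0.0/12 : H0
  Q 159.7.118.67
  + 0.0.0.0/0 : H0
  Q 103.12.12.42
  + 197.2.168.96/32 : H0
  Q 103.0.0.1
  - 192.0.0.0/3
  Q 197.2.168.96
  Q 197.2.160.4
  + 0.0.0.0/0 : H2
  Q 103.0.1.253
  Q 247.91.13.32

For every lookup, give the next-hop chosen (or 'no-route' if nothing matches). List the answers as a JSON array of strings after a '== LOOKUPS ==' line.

Trace:
  add 192.0.0.0/3 -> H5 at depth 3
  add 197.2.160.0/20 -> H5 at depth 20
  Q 197.2.160.0: descend 11000101000000101010 ; hops seen [H5,H5] ; pick H5
  Q 197.2.161.0: descend 11000101000000101010 ; hops seen [H5,H5] ; pick H5
  add 103.12.0.0/16 -> H4 at depth 16
  add 103.0.0.0/12 -> H1 at depth 12
  add 103.12.12.42/31 -> H5 at depth 31
  Q 103.12.12.43: descend 0110011100001100000011000010101 ; hops seen [H1,H4,H5] ; pick H5
  Q 192.0.0.124: descend 11000 ; hops seen [H5] ; pick H5
  add 103.0.0.0/12 -> H0 at depth 12
  Q 159.7.118.67: descend 1 ; hops seen [∅] ; pick no-route
  add 0.0.0.0/0 -> H0 at depth 0
  Q 103.12.12.42: descend 0110011100001100000011000010101 ; hops seen [H0,H0,H4,H5] ; pick H5
  add 197.2.168.96/32 -> H0 at depth 32
  Q 103.0.0.1: descend 011001110000 ; hops seen [H0,H0] ; pick H0
  del 192.0.0.0/3 (clear depth 3)
  Q 197.2.168.96: descend 11000101000000101010100001100000 ; hops seen [H0,H5,H0] ; pick H0
  Q 197.2.160.4: descend 11000101000000101010 ; hops seen [H0,H5] ; pick H5
  add 0.0.0.0/0 -> H2 at depth 0
  Q 103.0.1.253: descend 011001110000 ; hops seen [H2,H0] ; pick H0
  Q 247.91.13.32: descend 11 ; hops seen [H2] ; pick H2

== LOOKUPS ==
["H5","H5","H5","H5","no-route","H5","H0","H0","H5","H0","H2"]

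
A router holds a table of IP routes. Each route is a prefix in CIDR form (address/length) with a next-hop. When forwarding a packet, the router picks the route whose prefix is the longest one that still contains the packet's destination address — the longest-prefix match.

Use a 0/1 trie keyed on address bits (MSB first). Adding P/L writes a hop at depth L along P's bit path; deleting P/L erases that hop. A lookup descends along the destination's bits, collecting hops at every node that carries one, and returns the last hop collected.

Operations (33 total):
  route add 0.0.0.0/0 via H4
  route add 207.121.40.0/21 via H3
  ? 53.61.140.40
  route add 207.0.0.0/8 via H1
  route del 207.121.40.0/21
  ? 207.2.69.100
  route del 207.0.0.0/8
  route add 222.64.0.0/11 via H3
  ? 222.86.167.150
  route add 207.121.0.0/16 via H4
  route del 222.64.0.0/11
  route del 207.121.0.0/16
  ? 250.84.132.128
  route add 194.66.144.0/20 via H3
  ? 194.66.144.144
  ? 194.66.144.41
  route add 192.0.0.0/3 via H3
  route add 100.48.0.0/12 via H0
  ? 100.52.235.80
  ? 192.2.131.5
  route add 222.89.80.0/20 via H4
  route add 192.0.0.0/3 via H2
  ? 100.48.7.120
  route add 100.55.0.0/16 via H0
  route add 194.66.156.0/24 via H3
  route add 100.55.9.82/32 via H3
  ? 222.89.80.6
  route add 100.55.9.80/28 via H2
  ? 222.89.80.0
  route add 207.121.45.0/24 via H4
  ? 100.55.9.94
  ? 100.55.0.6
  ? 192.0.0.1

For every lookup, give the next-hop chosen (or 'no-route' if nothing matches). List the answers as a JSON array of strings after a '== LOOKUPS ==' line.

Trace:
  + 0.0.0.0/0 (H4) depth=0
  + 207.121.40.0/21 (H3) depth=21
  lookup 53.61.140.40: bits ε walk d0:H4 -> H4
  + 207.0.0.0/8 (H1) depth=8
  del 207.121.40.0/21 (clear depth 21)
  lookup 207.2.69.100: bits 110011110 walk d0:H4→d1:-→d2:-→d3:-→d4:-→d5:-→d6:-→d7:-→d8:H1→d9:- -> H1
  del 207.0.0.0/8 (clear depth 8)
  + 222.64.0.0/11 (H3) depth=11
  lookup 222.86.167.150: bits 11011110010 walk d0:H4→d1:-→d2:-→d3:-→d4:-→d5:-→d6:-→d7:-→d8:-→d9:-→d10:-→d11:H3 -> H3
  + 207.121.0.0/16 (H4) depth=16
  del 222.64.0.0/11 (clear depth 11)
  del 207.121.0.0/16 (clear depth 16)
  lookup 250.84.132.128: bits 11 walk d0:H4→d1:-→d2:- -> H4
  + 194.66.144.0/20 (H3) depth=20
  lookup 194.66.144.144: bits 11000010010000101001 walk d0:H4→d1:-→d2:-→d3:-→d4:-→d5:-→d6:-→d7:-→d8:-→d9:-→d10:-→d11:-→d12:-→d13:-→d14:-→d15:-→d16:-→d17:-→d18:-→d19:-→d20:H3 -> H3
  lookup 194.66.144.41: bits 11000010010000101001 walk d0:H4→d1:-→d2:-→d3:-→d4:-→d5:-→d6:-→d7:-→d8:-→d9:-→d10:-→d11:-→d12:-→d13:-→d14:-→d15:-→d16:-→d17:-→d18:-→d19:-→d20:H3 -> H3
  + 192.0.0.0/3 (H3) depth=3
  + 100.48.0.0/12 (H0) depth=12
  lookup 100.52.235.80: bits 011001000011 walk d0:H4→d1:-→d2:-→d3:-→d4:-→d5:-→d6:-→d7:-→d8:-→d9:-→d10:-→d11:-→d12:H0 -> H0
  lookup 192.2.131.5: bits 110000 walk d0:H4→d1:-→d2:-→d3:H3→d4:-→d5:-→d6:- -> H3
  + 222.89.80.0/20 (H4) depth=20
  + 192.0.0.0/3 (H2) depth=3
  lookup 100.48.7.120: bits 011001000011 walk d0:H4→d1:-→d2:-→d3:-→d4:-→d5:-→d6:-→d7:-→d8:-→d9:-→d10:-→d11:-→d12:H0 -> H0
  + 100.55.0.0/16 (H0) depth=16
  + 194.66.156.0/24 (H3) depth=24
  + 100.55.9.82/32 (H3) depth=32
  lookup 222.89.80.6: bits 11011110010110010101 walk d0:H4→d1:-→d2:-→d3:H2→d4:-→d5:-→d6:-→d7:-→d8:-→d9:-→d10:-→d11:-→d12:-→d13:-→d14:-→d15:-→d16:-→d17:-→d18:-→d19:-→d20:H4 -> H4
  + 100.55.9.80/28 (H2) depth=28
  lookup 222.89.80.0: bits 11011110010110010101 walk d0:H4→d1:-→d2:-→d3:H2→d4:-→d5:-→d6:-→d7:-→d8:-→d9:-→d10:-→d11:-→d12:-→d13:-→d14:-→d15:-→d16:-→d17:-→d18:-→d19:-→d20:H4 -> H4
  + 207.121.45.0/24 (H4) depth=24
  lookup 100.55.9.94: bits 0110010000110111000010010101 walk d0:H4→d1:-→d2:-→d3:-→d4:-→d5:-→d6:-→d7:-→d8:-→d9:-→d10:-→d11:-→d12:H0→d13:-→d14:-→d15:-→d16:H0→d17:-→d18:-→d19:-→d20:-→d21:-→d22:-→d23:-→d24:-→d25:-→d26:-→d27:-→d28:H2 -> H2
  lookup 100.55.0.6: bits 01100100001101110000 walk d0:H4→d1:-→d2:-→d3:-→d4:-→d5:-→d6:-→d7:-→d8:-→d9:-→d10:-→d11:-→d12:H0→d13:-→d14:-→d15:-→d16:H0→d17:-→d18:-→d19:-→d20:- -> H0
  lookup 192.0.0.1: bits 110000 walk d0:H4→d1:-→d2:-→d3:H2→d4:-→d5:-→d6:- -> H2

== LOOKUPS ==
["H4","H1","H3","H4","H3","H3","H0","H3","H0","H4","H4","H2","H0","H2"]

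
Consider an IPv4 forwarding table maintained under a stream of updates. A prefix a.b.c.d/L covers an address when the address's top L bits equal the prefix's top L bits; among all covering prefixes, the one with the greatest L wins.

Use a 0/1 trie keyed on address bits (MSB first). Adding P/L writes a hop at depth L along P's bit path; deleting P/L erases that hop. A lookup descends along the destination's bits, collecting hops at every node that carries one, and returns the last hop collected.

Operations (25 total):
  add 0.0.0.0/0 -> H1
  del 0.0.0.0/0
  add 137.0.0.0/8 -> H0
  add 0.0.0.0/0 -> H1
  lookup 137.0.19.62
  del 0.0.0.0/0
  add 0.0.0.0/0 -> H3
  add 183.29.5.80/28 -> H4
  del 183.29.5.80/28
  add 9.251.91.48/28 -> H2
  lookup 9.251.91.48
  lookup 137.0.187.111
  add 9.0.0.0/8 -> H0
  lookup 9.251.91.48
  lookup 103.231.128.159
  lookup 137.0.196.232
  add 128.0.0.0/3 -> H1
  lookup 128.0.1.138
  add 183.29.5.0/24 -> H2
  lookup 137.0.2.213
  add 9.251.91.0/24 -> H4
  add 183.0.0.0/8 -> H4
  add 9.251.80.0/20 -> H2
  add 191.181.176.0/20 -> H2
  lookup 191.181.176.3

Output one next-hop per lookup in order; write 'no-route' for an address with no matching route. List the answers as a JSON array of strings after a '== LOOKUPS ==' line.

Trace:
  add 0.0.0.0/0 -> H1 at depth 0
  del 0.0.0.0/0 (clear depth 0)
  add 137.0.0.0/8 -> H0 at depth 8
  add 0.0.0.0/0 -> H1 at depth 0
  ? 137.0.19.62  path d0:H1→d1:-→d2:-→d3:-→d4:-→d5:-→d6:-→d7:-→d8:H0  best=H0
  del 0.0.0.0/0 (clear depth 0)
  add 0.0.0.0/0 -> H3 at depth 0
  add 183.29.5.80/28 -> H4 at depth 28
  del 183.29.5.80/28 (clear depth 28)
  add 9.251.91.48/28 -> H2 at depth 28
  ? 9.251.91.48  path d0:H3→d1:-→d2:-→d3:-→d4:-→d5:-→d6:-→d7:-→d8:-→d9:-→d10:-→d11:-→d12:-→d13:-→d14:-→d15:-→d16:-→d17:-→d18:-→d19:-→d20:-→d21:-→d22:-→d23:-→d24:-→d25:-→d26:-→d27:-→d28:H2  best=H2
  ? 137.0.187.111  path d0:H3→d1:-→d2:-→d3:-→d4:-→d5:-→d6:-→d7:-→d8:H0  best=H0
  add 9.0.0.0/8 -> H0 at depth 8
  ? 9.251.91.48  path d0:H3→d1:-→d2:-→d3:-→d4:-→d5:-→d6:-→d7:-→d8:H0→d9:-→d10:-→d11:-→d12:-→d13:-→d14:-→d15:-→d16:-→d17:-→d18:-→d19:-→d20:-→d21:-→d22:-→d23:-→d24:-→d25:-→d26:-→d27:-→d28:H2  best=H2
  ? 103.231.128.159  path d0:H3→d1:-  best=H3
  ? 137.0.196.232  path d0:H3→d1:-→d2:-→d3:-→d4:-→d5:-→d6:-→d7:-→d8:H0  best=H0
  add 128.0.0.0/3 -> H1 at depth 3
  ? 128.0.1.138  path d0:H3→d1:-→d2:-→d3:H1→d4:-  best=H1
  add 183.29.5.0/24 -> H2 at depth 24
  ? 137.0.2.213  path d0:H3→d1:-→d2:-→d3:H1→d4:-→d5:-→d6:-→d7:-→d8:H0  best=H0
  add 9.251.91.0/24 -> H4 at depth 24
  add 183.0.0.0/8 -> H4 at depth 8
  add 9.251.80.0/20 -> H2 at depth 20
  add 191.181.176.0/20 -> H2 at depth 20
  ? 191.181.176.3  path d0:H3→d1:-→d2:-→d3:-→d4:-→d5:-→d6:-→d7:-→d8:-→d9:-→d10:-→d11:-→d12:-→d13:-→d14:-→d15:-→d16:-→d17:-→d18:-→d19:-→d20:H2  best=H2

== LOOKUPS ==
["H0","H2","H0","H2","H3","H0","H1","H0","H2"]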